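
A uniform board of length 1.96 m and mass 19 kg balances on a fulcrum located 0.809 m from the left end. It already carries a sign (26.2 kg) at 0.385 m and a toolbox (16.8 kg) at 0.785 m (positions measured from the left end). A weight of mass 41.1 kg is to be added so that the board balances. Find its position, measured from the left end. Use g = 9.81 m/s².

Take moments about the fulcrum (at 0.809 m from the left end).
Beam weight: 19 × 9.81 = 186.4 N down at 0.98 m → arm 0.171 m, τ = 186.4 × 0.171 = 31.87 N·m clockwise.
Sign: 26.2 × 9.81 = 257 N down at 0.385 m → arm 0.424 m, τ = 257 × 0.424 = 109 N·m counterclockwise.
Toolbox: 16.8 × 9.81 = 164.8 N down at 0.785 m → arm 0.024 m, τ = 164.8 × 0.024 = 3.955 N·m counterclockwise.
Net moment of existing loads = 81.08 N·m counterclockwise.
The weight weighs 41.1 × 9.81 = 403.2 N and must supply an equal clockwise moment, so its lever arm about the fulcrum is 81.08 / 403.2 = 0.201 m.
That puts it at 0.809 + 0.201 = 1.01 m from the left end.

x ≈ 1.01 m from the left end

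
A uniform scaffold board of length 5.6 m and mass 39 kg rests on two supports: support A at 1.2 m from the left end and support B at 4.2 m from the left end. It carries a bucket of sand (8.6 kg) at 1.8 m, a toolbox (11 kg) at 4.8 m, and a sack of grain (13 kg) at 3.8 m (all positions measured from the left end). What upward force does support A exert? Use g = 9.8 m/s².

R_A ≈ 241 N

Take moments about support B.
Beam weight: 39 × 9.8 = 382.2 N down at 2.8 m → arm 1.4 m, τ = 382.2 × 1.4 = 535.1 N·m counterclockwise.
Bucket of sand: 8.6 × 9.8 = 84.28 N down at 1.8 m → arm 2.4 m, τ = 84.28 × 2.4 = 202.3 N·m counterclockwise.
Toolbox: 11 × 9.8 = 107.8 N down at 4.8 m → arm 0.6 m, τ = 107.8 × 0.6 = 64.68 N·m clockwise.
Sack of grain: 13 × 9.8 = 127.4 N down at 3.8 m → arm 0.4 m, τ = 127.4 × 0.4 = 50.96 N·m counterclockwise.
Net load moment about support B = 723.7 N·m counterclockwise.
Reaction R at support A is upward at 1.2 m, arm 3 m → moment R × 3 clockwise.
Setting net torque to zero: R × 3 = 723.7 → R = 241 N.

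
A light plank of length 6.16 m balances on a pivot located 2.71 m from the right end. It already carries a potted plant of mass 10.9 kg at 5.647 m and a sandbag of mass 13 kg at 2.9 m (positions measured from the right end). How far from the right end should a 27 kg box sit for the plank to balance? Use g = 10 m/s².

Choose the pivot (at 2.71 m from the right end) as the axis so the support reaction has zero arm there.
Potted plant: 10.9 × 10 = 109 N down at 5.647 m → arm 2.937 m, τ = 109 × 2.937 = 320.1 N·m counterclockwise.
Sandbag: 13 × 10 = 130 N down at 2.9 m → arm 0.19 m, τ = 130 × 0.19 = 24.7 N·m counterclockwise.
Net moment of existing loads = 344.8 N·m counterclockwise.
The box weighs 27 × 10 = 270 N and must supply an equal clockwise moment, so its lever arm about the pivot is 344.8 / 270 = 1.28 m.
That puts it at 2.71 − 1.28 = 1.43 m from the right end.

x ≈ 1.43 m from the right end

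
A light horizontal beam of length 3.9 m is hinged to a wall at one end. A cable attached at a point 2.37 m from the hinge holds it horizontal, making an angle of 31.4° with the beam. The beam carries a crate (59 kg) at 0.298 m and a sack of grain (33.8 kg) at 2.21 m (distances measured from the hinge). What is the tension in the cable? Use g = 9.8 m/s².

T ≈ 732 N

Take moments about the hinge.
Crate: 59 × 9.8 = 578.2 N down at 0.298 m → arm 0.298 m, τ = 578.2 × 0.298 = 172.3 N·m clockwise.
Sack of grain: 33.8 × 9.8 = 331.2 N down at 2.21 m → arm 2.21 m, τ = 331.2 × 2.21 = 732 N·m clockwise.
Total clockwise load moment = 904.3 N·m.
The cable tension T acts at 2.37 m; only its component perpendicular to the beam, T sinθ, produces torque. sin 31.4° = 0.521.
Balancing moments: T × 2.37 × 0.521 = 904.3, giving T = 904.3 / 1.235 = 732 N.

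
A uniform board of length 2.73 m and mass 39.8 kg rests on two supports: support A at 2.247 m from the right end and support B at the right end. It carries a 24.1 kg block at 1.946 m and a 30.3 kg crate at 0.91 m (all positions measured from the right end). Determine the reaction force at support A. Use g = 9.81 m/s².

R_A ≈ 562 N

Take moments about support B.
Beam weight: 39.8 × 9.81 = 390.4 N down at 1.365 m → arm 1.365 m, τ = 390.4 × 1.365 = 532.9 N·m counterclockwise.
Block: 24.1 × 9.81 = 236.4 N down at 1.946 m → arm 1.946 m, τ = 236.4 × 1.946 = 460 N·m counterclockwise.
Crate: 30.3 × 9.81 = 297.2 N down at 0.91 m → arm 0.91 m, τ = 297.2 × 0.91 = 270.5 N·m counterclockwise.
Net load moment about support B = 1263 N·m counterclockwise.
Reaction R at support A is upward at 2.247 m, arm 2.247 m → moment R × 2.247 clockwise.
For rotational equilibrium, R × 2.247 = 1263, so R = 562 N.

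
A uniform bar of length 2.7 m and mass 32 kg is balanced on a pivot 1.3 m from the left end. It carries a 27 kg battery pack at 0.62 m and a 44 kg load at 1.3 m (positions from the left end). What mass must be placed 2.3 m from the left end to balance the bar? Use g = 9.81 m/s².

m ≈ 16.8 kg

Sum moments about the pivot (at 1.3 m from the left end) (the support reaction has zero arm there).
Beam weight: 32 × 9.81 = 313.9 N down at 1.35 m → arm 0.05 m, τ = 313.9 × 0.05 = 15.7 N·m clockwise.
Battery pack: 27 × 9.81 = 264.9 N down at 0.62 m → arm 0.68 m, τ = 264.9 × 0.68 = 180.1 N·m counterclockwise.
Load: acts at the pivot, moment arm 0 → no torque.
Net moment of known loads = 164.4 N·m counterclockwise.
An unknown mass m at 2.3 m has arm 1 m; its moment is m·g·1 clockwise.
Setting net torque to zero: m × 9.81 × 1 = 164.4 → m = 164.4 / (9.81 × 1) = 16.8 kg.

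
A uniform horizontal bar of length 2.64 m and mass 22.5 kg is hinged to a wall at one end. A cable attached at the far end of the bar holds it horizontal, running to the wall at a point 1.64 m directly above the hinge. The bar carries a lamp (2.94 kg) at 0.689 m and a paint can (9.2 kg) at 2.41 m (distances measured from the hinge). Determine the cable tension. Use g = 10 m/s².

T ≈ 387 N

Choose the hinge as the axis so the unknown hinge reaction has zero arm there.
Beam weight: 22.5 × 10 = 225 N down at 1.32 m → arm 1.32 m, τ = 225 × 1.32 = 297 N·m clockwise.
Lamp: 2.94 × 10 = 29.4 N down at 0.689 m → arm 0.689 m, τ = 29.4 × 0.689 = 20.26 N·m clockwise.
Paint can: 9.2 × 10 = 92 N down at 2.41 m → arm 2.41 m, τ = 92 × 2.41 = 221.7 N·m clockwise.
Total clockwise load moment = 539 N·m.
The cable tension T acts at 2.64 m; only its component perpendicular to the bar, T sinθ, produces torque. sinθ = h/√(h²+d²) = 1.64/√(1.64²+2.64²) = 0.5277.
Setting net torque to zero: T × 2.64 × 0.5277 = 539 → T = 539 / 1.393 = 387 N.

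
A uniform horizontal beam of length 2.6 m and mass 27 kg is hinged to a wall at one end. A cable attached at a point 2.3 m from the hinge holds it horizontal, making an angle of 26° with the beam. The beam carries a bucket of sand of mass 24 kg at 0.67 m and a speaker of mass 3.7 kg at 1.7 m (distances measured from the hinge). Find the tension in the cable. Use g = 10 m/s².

Taking torques about the hinge:
Beam weight: 27 × 10 = 270 N down at 1.3 m → arm 1.3 m, τ = 270 × 1.3 = 351 N·m clockwise.
Bucket of sand: 24 × 10 = 240 N down at 0.67 m → arm 0.67 m, τ = 240 × 0.67 = 160.8 N·m clockwise.
Speaker: 3.7 × 10 = 37 N down at 1.7 m → arm 1.7 m, τ = 37 × 1.7 = 62.9 N·m clockwise.
Total clockwise load moment = 574.7 N·m.
The cable tension T acts at 2.3 m; only its component perpendicular to the beam, T sinθ, produces torque. sin 26° = 0.4384.
Balancing moments: T × 2.3 × 0.4384 = 574.7, giving T = 574.7 / 1.008 = 570 N.

T ≈ 570 N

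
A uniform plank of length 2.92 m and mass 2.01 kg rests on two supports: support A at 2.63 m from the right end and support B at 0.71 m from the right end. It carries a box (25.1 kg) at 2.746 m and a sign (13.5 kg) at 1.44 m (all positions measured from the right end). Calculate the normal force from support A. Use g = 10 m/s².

Choose support B as the axis so its reaction then has zero moment arm.
Beam weight: 2.01 × 10 = 20.1 N down at 1.46 m → arm 0.75 m, τ = 20.1 × 0.75 = 15.08 N·m counterclockwise.
Box: 25.1 × 10 = 251 N down at 2.746 m → arm 2.036 m, τ = 251 × 2.036 = 511 N·m counterclockwise.
Sign: 13.5 × 10 = 135 N down at 1.44 m → arm 0.73 m, τ = 135 × 0.73 = 98.55 N·m counterclockwise.
Net load moment about support B = 624.6 N·m counterclockwise.
Reaction R at support A is upward at 2.63 m, arm 1.92 m → moment R × 1.92 clockwise.
Setting net torque to zero: R × 1.92 = 624.6 → R = 325 N.

R_A ≈ 325 N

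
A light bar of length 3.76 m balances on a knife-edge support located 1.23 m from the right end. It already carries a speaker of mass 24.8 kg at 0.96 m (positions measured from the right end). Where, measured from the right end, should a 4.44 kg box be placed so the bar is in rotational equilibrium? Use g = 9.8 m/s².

Choose the knife-edge support (at 1.23 m from the right end) as the axis so the support reaction has zero arm there.
Speaker: 24.8 × 9.8 = 243 N down at 0.96 m → arm 0.27 m, τ = 243 × 0.27 = 65.61 N·m clockwise.
Net moment of existing loads = 65.61 N·m clockwise.
The box weighs 4.44 × 9.8 = 43.51 N and must supply an equal counterclockwise moment, so its lever arm about the knife-edge support is 65.61 / 43.51 = 1.51 m.
That puts it at 1.23 + 1.51 = 2.74 m from the right end.

x ≈ 2.74 m from the right end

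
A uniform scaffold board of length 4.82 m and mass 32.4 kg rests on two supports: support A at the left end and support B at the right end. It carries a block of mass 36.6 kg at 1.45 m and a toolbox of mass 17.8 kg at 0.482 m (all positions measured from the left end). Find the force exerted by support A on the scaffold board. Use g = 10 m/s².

Taking torques about support B:
Beam weight: 32.4 × 10 = 324 N down at 2.41 m → arm 2.41 m, τ = 324 × 2.41 = 780.8 N·m counterclockwise.
Block: 36.6 × 10 = 366 N down at 1.45 m → arm 3.37 m, τ = 366 × 3.37 = 1233 N·m counterclockwise.
Toolbox: 17.8 × 10 = 178 N down at 0.482 m → arm 4.338 m, τ = 178 × 4.338 = 772.2 N·m counterclockwise.
Net load moment about support B = 2786 N·m counterclockwise.
Reaction R at support A is upward at 0 m, arm 4.82 m → moment R × 4.82 clockwise.
Balancing moments: R × 4.82 = 2786, giving R = 578 N.

R_A ≈ 578 N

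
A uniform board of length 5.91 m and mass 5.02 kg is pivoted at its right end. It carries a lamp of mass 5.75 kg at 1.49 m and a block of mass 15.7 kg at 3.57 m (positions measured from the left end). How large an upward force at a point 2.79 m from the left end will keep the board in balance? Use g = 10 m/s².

F ≈ 247 N

Taking torques about the right end:
Beam weight: 5.02 × 10 = 50.2 N down at 2.955 m → arm 2.955 m, τ = 50.2 × 2.955 = 148.3 N·m counterclockwise.
Lamp: 5.75 × 10 = 57.5 N down at 1.49 m → arm 4.42 m, τ = 57.5 × 4.42 = 254.2 N·m counterclockwise.
Block: 15.7 × 10 = 157 N down at 3.57 m → arm 2.34 m, τ = 157 × 2.34 = 367.4 N·m counterclockwise.
Net moment of the loads = 769.9 N·m counterclockwise.
The upward force F acts at a point 2.79 m from the left end, arm 3.12 m, giving F × 3.12 clockwise.
For rotational equilibrium, F × 3.12 = 769.9, so F = 769.9 / 3.12 = 247 N.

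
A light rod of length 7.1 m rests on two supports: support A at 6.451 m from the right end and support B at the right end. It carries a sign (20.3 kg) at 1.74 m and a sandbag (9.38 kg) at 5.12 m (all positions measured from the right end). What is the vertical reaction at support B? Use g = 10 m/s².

Taking torques about support A:
Sign: 20.3 × 10 = 203 N down at 1.74 m → arm 4.711 m, τ = 203 × 4.711 = 956.3 N·m clockwise.
Sandbag: 9.38 × 10 = 93.8 N down at 5.12 m → arm 1.331 m, τ = 93.8 × 1.331 = 124.8 N·m clockwise.
Net load moment about support A = 1081 N·m clockwise.
Reaction R at support B is upward at 0 m, arm 6.451 m → moment R × 6.451 counterclockwise.
Στ = 0 ⇒ R × 6.451 = 1081 ⇒ R = 168 N.

R_B ≈ 168 N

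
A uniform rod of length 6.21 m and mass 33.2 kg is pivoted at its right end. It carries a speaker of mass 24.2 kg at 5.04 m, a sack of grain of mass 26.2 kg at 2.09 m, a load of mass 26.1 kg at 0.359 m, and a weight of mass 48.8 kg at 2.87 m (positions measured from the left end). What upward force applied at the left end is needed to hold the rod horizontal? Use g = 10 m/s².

Choose the right end as the axis so the unknown pivot reaction has zero arm there.
Beam weight: 33.2 × 10 = 332 N down at 3.105 m → arm 3.105 m, τ = 332 × 3.105 = 1031 N·m counterclockwise.
Speaker: 24.2 × 10 = 242 N down at 5.04 m → arm 1.17 m, τ = 242 × 1.17 = 283.1 N·m counterclockwise.
Sack of grain: 26.2 × 10 = 262 N down at 2.09 m → arm 4.12 m, τ = 262 × 4.12 = 1079 N·m counterclockwise.
Load: 26.1 × 10 = 261 N down at 0.359 m → arm 5.851 m, τ = 261 × 5.851 = 1527 N·m counterclockwise.
Weight: 48.8 × 10 = 488 N down at 2.87 m → arm 3.34 m, τ = 488 × 3.34 = 1630 N·m counterclockwise.
Net moment of the loads = 5550 N·m counterclockwise.
The upward force F acts at the left end, arm 6.21 m, giving F × 6.21 clockwise.
For rotational equilibrium, F × 6.21 = 5550, so F = 5550 / 6.21 = 894 N.

F ≈ 894 N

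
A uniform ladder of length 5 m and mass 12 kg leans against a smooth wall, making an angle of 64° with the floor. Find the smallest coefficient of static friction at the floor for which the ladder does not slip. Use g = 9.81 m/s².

μ_min ≈ 0.244

About the foot of the ladder:
Ladder weight 12×9.81 = 117.7 N acts at 2.5 m along the ladder; its horizontal arm is 2.5·cos64° = 1.096 m → τ = 129 N·m clockwise.
Wall normal N acts horizontally at the top; its moment arm is the height L sinθ = 5·sin64° = 4.494 m, counterclockwise.
Balancing moments: N × 4.494 = 129, giving N = 28.7 N.
ΣFx = 0 ⇒ f = N_wall = 28.7 N. ΣFy = 0 ⇒ N_floor = 117.7 N.
μ_min = f / N_floor = 28.7 / 117.7 = 0.244.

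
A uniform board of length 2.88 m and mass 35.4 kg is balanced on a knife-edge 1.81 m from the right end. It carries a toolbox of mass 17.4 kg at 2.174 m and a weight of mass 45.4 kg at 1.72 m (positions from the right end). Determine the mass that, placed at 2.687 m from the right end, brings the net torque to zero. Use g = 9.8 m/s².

Taking torques about the knife-edge (at 1.81 m from the right end):
Beam weight: 35.4 × 9.8 = 346.9 N down at 1.44 m → arm 0.37 m, τ = 346.9 × 0.37 = 128.4 N·m clockwise.
Toolbox: 17.4 × 9.8 = 170.5 N down at 2.174 m → arm 0.364 m, τ = 170.5 × 0.364 = 62.06 N·m counterclockwise.
Weight: 45.4 × 9.8 = 444.9 N down at 1.72 m → arm 0.09 m, τ = 444.9 × 0.09 = 40.04 N·m clockwise.
Net moment of known loads = 106.4 N·m clockwise.
An unknown mass m at 2.687 m has arm 0.877 m; its moment is m·g·0.877 counterclockwise.
Στ = 0 ⇒ m × 9.8 × 0.877 = 106.4 ⇒ m = 106.4 / (9.8 × 0.877) = 12.4 kg.

m ≈ 12.4 kg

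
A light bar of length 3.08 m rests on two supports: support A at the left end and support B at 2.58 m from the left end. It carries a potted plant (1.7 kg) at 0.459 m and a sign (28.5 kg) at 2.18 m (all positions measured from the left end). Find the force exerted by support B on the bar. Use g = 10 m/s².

About support A:
Potted plant: 1.7 × 10 = 17 N down at 0.459 m → arm 0.459 m, τ = 17 × 0.459 = 7.803 N·m clockwise.
Sign: 28.5 × 10 = 285 N down at 2.18 m → arm 2.18 m, τ = 285 × 2.18 = 621.3 N·m clockwise.
Net load moment about support A = 629.1 N·m clockwise.
Reaction R at support B is upward at 2.58 m, arm 2.58 m → moment R × 2.58 counterclockwise.
Balancing moments: R × 2.58 = 629.1, giving R = 244 N.

R_B ≈ 244 N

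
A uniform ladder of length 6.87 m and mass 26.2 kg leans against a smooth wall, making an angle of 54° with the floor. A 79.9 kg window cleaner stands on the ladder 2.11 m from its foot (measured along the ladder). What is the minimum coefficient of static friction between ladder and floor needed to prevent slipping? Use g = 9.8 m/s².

Sum moments about the foot of the ladder (the floor normal and friction both act there and drop out).
Ladder weight 26.2×9.8 = 256.8 N acts at 3.435 m along the ladder; its horizontal arm is 3.435·cos54° = 2.019 m → τ = 518.5 N·m clockwise.
Window cleaner: 79.9×9.8 = 783 N at 2.11 m → arm 1.24 m → τ = 970.9 N·m clockwise.
Wall normal N acts horizontally at the top; its moment arm is the height L sinθ = 6.87·sin54° = 5.558 m, counterclockwise.
For rotational equilibrium, N × 5.558 = 1489, so N = 267.9 N.
ΣFx = 0 ⇒ f = N_wall = 267.9 N. ΣFy = 0 ⇒ N_floor = 1040 N.
μ_min = f / N_floor = 267.9 / 1040 = 0.258.

μ_min ≈ 0.258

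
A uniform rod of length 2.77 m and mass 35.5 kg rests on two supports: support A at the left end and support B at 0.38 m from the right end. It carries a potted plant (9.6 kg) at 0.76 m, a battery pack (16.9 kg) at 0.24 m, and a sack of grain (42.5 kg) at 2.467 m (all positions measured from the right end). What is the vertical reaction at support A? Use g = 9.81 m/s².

R_A ≈ 516 N

Taking torques about support B:
Beam weight: 35.5 × 9.81 = 348.3 N down at 1.385 m → arm 1.005 m, τ = 348.3 × 1.005 = 350 N·m counterclockwise.
Potted plant: 9.6 × 9.81 = 94.18 N down at 0.76 m → arm 0.38 m, τ = 94.18 × 0.38 = 35.79 N·m counterclockwise.
Battery pack: 16.9 × 9.81 = 165.8 N down at 0.24 m → arm 0.14 m, τ = 165.8 × 0.14 = 23.21 N·m clockwise.
Sack of grain: 42.5 × 9.81 = 416.9 N down at 2.467 m → arm 2.087 m, τ = 416.9 × 2.087 = 870.1 N·m counterclockwise.
Net load moment about support B = 1233 N·m counterclockwise.
Reaction R at support A is upward at 2.77 m, arm 2.39 m → moment R × 2.39 clockwise.
For rotational equilibrium, R × 2.39 = 1233, so R = 516 N.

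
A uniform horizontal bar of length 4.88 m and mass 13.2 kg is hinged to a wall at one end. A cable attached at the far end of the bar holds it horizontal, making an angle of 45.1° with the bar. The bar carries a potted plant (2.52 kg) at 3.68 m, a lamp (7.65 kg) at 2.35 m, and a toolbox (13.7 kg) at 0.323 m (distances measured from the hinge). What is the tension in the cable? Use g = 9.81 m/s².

T ≈ 181 N

About the hinge:
Beam weight: 13.2 × 9.81 = 129.5 N down at 2.44 m → arm 2.44 m, τ = 129.5 × 2.44 = 316 N·m clockwise.
Potted plant: 2.52 × 9.81 = 24.72 N down at 3.68 m → arm 3.68 m, τ = 24.72 × 3.68 = 90.97 N·m clockwise.
Lamp: 7.65 × 9.81 = 75.05 N down at 2.35 m → arm 2.35 m, τ = 75.05 × 2.35 = 176.4 N·m clockwise.
Toolbox: 13.7 × 9.81 = 134.4 N down at 0.323 m → arm 0.323 m, τ = 134.4 × 0.323 = 43.41 N·m clockwise.
Total clockwise load moment = 626.8 N·m.
The cable tension T acts at 4.88 m; only its component perpendicular to the bar, T sinθ, produces torque. sin 45.1° = 0.7083.
Στ = 0 ⇒ T × 4.88 × 0.7083 = 626.8 ⇒ T = 626.8 / 3.457 = 181 N.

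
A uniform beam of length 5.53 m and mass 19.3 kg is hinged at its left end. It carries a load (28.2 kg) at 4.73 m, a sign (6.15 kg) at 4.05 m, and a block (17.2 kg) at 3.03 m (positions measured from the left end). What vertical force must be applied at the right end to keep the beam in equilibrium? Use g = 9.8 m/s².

Take moments about the left end.
Beam weight: 19.3 × 9.8 = 189.1 N down at 2.765 m → arm 2.765 m, τ = 189.1 × 2.765 = 522.9 N·m clockwise.
Load: 28.2 × 9.8 = 276.4 N down at 4.73 m → arm 4.73 m, τ = 276.4 × 4.73 = 1307 N·m clockwise.
Sign: 6.15 × 9.8 = 60.27 N down at 4.05 m → arm 4.05 m, τ = 60.27 × 4.05 = 244.1 N·m clockwise.
Block: 17.2 × 9.8 = 168.6 N down at 3.03 m → arm 3.03 m, τ = 168.6 × 3.03 = 510.9 N·m clockwise.
Net moment of the loads = 2585 N·m clockwise.
The upward force F acts at the right end, arm 5.53 m, giving F × 5.53 counterclockwise.
Στ = 0 ⇒ F × 5.53 = 2585 ⇒ F = 2585 / 5.53 = 467 N.

F ≈ 467 N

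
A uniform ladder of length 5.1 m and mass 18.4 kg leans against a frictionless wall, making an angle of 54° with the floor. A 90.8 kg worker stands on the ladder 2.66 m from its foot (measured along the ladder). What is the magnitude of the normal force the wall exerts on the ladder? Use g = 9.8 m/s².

N_wall ≈ 403 N

Taking torques about the foot of the ladder:
Ladder weight 18.4×9.8 = 180.3 N acts at 2.55 m along the ladder; its horizontal arm is 2.55·cos54° = 1.499 m → τ = 270.3 N·m clockwise.
Worker: 90.8×9.8 = 889.8 N at 2.66 m → arm 1.564 m → τ = 1392 N·m clockwise.
Wall normal N acts horizontally at the top; its moment arm is the height L sinθ = 5.1·sin54° = 4.126 m, counterclockwise.
Setting net torque to zero: N × 4.126 = 1662 → N = 403 N.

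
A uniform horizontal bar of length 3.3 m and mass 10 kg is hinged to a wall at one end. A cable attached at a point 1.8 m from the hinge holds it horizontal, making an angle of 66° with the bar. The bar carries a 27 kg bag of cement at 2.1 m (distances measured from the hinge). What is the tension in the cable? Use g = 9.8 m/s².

T ≈ 436 N

Choose the hinge as the axis so the unknown hinge reaction has zero arm there.
Beam weight: 10 × 9.8 = 98 N down at 1.65 m → arm 1.65 m, τ = 98 × 1.65 = 161.7 N·m clockwise.
Bag of cement: 27 × 9.8 = 264.6 N down at 2.1 m → arm 2.1 m, τ = 264.6 × 2.1 = 555.7 N·m clockwise.
Total clockwise load moment = 717.4 N·m.
The cable tension T acts at 1.8 m; only its component perpendicular to the bar, T sinθ, produces torque. sin 66° = 0.9135.
Balancing moments: T × 1.8 × 0.9135 = 717.4, giving T = 717.4 / 1.644 = 436 N.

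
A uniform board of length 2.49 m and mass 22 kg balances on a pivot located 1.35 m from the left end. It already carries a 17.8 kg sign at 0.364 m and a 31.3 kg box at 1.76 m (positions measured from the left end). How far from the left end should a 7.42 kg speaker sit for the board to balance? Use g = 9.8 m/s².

Take moments about the pivot (at 1.35 m from the left end).
Beam weight: 22 × 9.8 = 215.6 N down at 1.245 m → arm 0.105 m, τ = 215.6 × 0.105 = 22.64 N·m counterclockwise.
Sign: 17.8 × 9.8 = 174.4 N down at 0.364 m → arm 0.986 m, τ = 174.4 × 0.986 = 172 N·m counterclockwise.
Box: 31.3 × 9.8 = 306.7 N down at 1.76 m → arm 0.41 m, τ = 306.7 × 0.41 = 125.7 N·m clockwise.
Net moment of existing loads = 68.94 N·m counterclockwise.
The speaker weighs 7.42 × 9.8 = 72.72 N and must supply an equal clockwise moment, so its lever arm about the pivot is 68.94 / 72.72 = 0.948 m.
That puts it at 1.35 + 0.948 = 2.3 m from the left end.

x ≈ 2.3 m from the left end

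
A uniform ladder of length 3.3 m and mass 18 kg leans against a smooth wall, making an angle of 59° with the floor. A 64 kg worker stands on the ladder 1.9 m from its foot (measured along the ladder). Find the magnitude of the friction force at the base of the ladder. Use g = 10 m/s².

Choose the foot of the ladder as the axis so the floor normal and friction both act there and drop out.
Ladder weight 18×10 = 180 N acts at 1.65 m along the ladder; its horizontal arm is 1.65·cos59° = 0.8498 m → τ = 153 N·m clockwise.
Worker: 64×10 = 640 N at 1.9 m → arm 0.9786 m → τ = 626.3 N·m clockwise.
Wall normal N acts horizontally at the top; its moment arm is the height L sinθ = 3.3·sin59° = 2.829 m, counterclockwise.
Στ = 0 ⇒ N × 2.829 = 779.3 ⇒ N = 275 N.
ΣFx = 0: friction at the foot balances the wall's push, so f = N_wall = 275 N.

f ≈ 275 N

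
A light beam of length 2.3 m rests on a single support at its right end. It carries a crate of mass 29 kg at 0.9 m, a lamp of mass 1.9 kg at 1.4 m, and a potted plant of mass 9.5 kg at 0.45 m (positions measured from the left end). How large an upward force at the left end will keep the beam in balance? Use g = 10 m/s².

About the right end:
Crate: 29 × 10 = 290 N down at 0.9 m → arm 1.4 m, τ = 290 × 1.4 = 406 N·m counterclockwise.
Lamp: 1.9 × 10 = 19 N down at 1.4 m → arm 0.9 m, τ = 19 × 0.9 = 17.1 N·m counterclockwise.
Potted plant: 9.5 × 10 = 95 N down at 0.45 m → arm 1.85 m, τ = 95 × 1.85 = 175.8 N·m counterclockwise.
Net moment of the loads = 598.9 N·m counterclockwise.
The upward force F acts at the left end, arm 2.3 m, giving F × 2.3 clockwise.
Balancing moments: F × 2.3 = 598.9, giving F = 598.9 / 2.3 = 260 N.

F ≈ 260 N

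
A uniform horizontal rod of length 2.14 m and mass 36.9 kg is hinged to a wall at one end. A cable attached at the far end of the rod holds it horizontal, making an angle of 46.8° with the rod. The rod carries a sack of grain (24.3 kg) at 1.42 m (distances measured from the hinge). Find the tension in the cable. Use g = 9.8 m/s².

Taking torques about the hinge:
Beam weight: 36.9 × 9.8 = 361.6 N down at 1.07 m → arm 1.07 m, τ = 361.6 × 1.07 = 386.9 N·m clockwise.
Sack of grain: 24.3 × 9.8 = 238.1 N down at 1.42 m → arm 1.42 m, τ = 238.1 × 1.42 = 338.1 N·m clockwise.
Total clockwise load moment = 725 N·m.
The cable tension T acts at 2.14 m; only its component perpendicular to the rod, T sinθ, produces torque. sin 46.8° = 0.729.
For rotational equilibrium, T × 2.14 × 0.729 = 725, so T = 725 / 1.56 = 465 N.

T ≈ 465 N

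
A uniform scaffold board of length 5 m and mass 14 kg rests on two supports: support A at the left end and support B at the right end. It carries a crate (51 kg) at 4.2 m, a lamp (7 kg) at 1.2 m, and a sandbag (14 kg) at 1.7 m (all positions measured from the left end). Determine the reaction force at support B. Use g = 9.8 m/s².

R_B ≈ 552 N

Take moments about support A.
Beam weight: 14 × 9.8 = 137.2 N down at 2.5 m → arm 2.5 m, τ = 137.2 × 2.5 = 343 N·m clockwise.
Crate: 51 × 9.8 = 499.8 N down at 4.2 m → arm 4.2 m, τ = 499.8 × 4.2 = 2099 N·m clockwise.
Lamp: 7 × 9.8 = 68.6 N down at 1.2 m → arm 1.2 m, τ = 68.6 × 1.2 = 82.32 N·m clockwise.
Sandbag: 14 × 9.8 = 137.2 N down at 1.7 m → arm 1.7 m, τ = 137.2 × 1.7 = 233.2 N·m clockwise.
Net load moment about support A = 2758 N·m clockwise.
Reaction R at support B is upward at 5 m, arm 5 m → moment R × 5 counterclockwise.
Setting net torque to zero: R × 5 = 2758 → R = 552 N.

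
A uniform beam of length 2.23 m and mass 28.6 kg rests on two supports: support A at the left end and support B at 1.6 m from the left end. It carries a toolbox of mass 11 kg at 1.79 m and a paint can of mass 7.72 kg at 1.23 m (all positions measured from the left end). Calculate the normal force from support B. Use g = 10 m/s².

R_B ≈ 382 N

Choose support A as the axis so its reaction then has zero moment arm.
Beam weight: 28.6 × 10 = 286 N down at 1.115 m → arm 1.115 m, τ = 286 × 1.115 = 318.9 N·m clockwise.
Toolbox: 11 × 10 = 110 N down at 1.79 m → arm 1.79 m, τ = 110 × 1.79 = 196.9 N·m clockwise.
Paint can: 7.72 × 10 = 77.2 N down at 1.23 m → arm 1.23 m, τ = 77.2 × 1.23 = 94.96 N·m clockwise.
Net load moment about support A = 610.8 N·m clockwise.
Reaction R at support B is upward at 1.6 m, arm 1.6 m → moment R × 1.6 counterclockwise.
Balancing moments: R × 1.6 = 610.8, giving R = 382 N.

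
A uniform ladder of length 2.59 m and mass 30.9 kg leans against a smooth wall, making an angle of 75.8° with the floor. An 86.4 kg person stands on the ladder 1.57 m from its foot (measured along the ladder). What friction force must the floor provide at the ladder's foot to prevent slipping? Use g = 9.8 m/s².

f ≈ 168 N

Taking torques about the foot of the ladder:
Ladder weight 30.9×9.8 = 302.8 N acts at 1.295 m along the ladder; its horizontal arm is 1.295·cos75.8° = 0.3177 m → τ = 96.2 N·m clockwise.
Person: 86.4×9.8 = 846.7 N at 1.57 m → arm 0.3851 m → τ = 326.1 N·m clockwise.
Wall normal N acts horizontally at the top; its moment arm is the height L sinθ = 2.59·sin75.8° = 2.511 m, counterclockwise.
Balancing moments: N × 2.511 = 422.3, giving N = 168 N.
ΣFx = 0: friction at the foot balances the wall's push, so f = N_wall = 168 N.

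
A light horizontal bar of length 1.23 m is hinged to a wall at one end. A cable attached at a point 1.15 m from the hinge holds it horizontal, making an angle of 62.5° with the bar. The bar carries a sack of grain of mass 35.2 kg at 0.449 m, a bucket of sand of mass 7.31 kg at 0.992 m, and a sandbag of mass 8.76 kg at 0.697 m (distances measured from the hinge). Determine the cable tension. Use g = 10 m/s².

T ≈ 286 N

About the hinge:
Sack of grain: 35.2 × 10 = 352 N down at 0.449 m → arm 0.449 m, τ = 352 × 0.449 = 158 N·m clockwise.
Bucket of sand: 7.31 × 10 = 73.1 N down at 0.992 m → arm 0.992 m, τ = 73.1 × 0.992 = 72.52 N·m clockwise.
Sandbag: 8.76 × 10 = 87.6 N down at 0.697 m → arm 0.697 m, τ = 87.6 × 0.697 = 61.06 N·m clockwise.
Total clockwise load moment = 291.6 N·m.
The cable tension T acts at 1.15 m; only its component perpendicular to the bar, T sinθ, produces torque. sin 62.5° = 0.887.
Setting net torque to zero: T × 1.15 × 0.887 = 291.6 → T = 291.6 / 1.02 = 286 N.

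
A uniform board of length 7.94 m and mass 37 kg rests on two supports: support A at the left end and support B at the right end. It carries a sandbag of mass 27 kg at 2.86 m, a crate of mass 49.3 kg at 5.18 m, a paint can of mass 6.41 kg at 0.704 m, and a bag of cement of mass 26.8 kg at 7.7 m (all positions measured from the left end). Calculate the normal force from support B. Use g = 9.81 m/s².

About support A:
Beam weight: 37 × 9.81 = 363 N down at 3.97 m → arm 3.97 m, τ = 363 × 3.97 = 1441 N·m clockwise.
Sandbag: 27 × 9.81 = 264.9 N down at 2.86 m → arm 2.86 m, τ = 264.9 × 2.86 = 757.6 N·m clockwise.
Crate: 49.3 × 9.81 = 483.6 N down at 5.18 m → arm 5.18 m, τ = 483.6 × 5.18 = 2505 N·m clockwise.
Paint can: 6.41 × 9.81 = 62.88 N down at 0.704 m → arm 0.704 m, τ = 62.88 × 0.704 = 44.27 N·m clockwise.
Bag of cement: 26.8 × 9.81 = 262.9 N down at 7.7 m → arm 7.7 m, τ = 262.9 × 7.7 = 2024 N·m clockwise.
Net load moment about support A = 6772 N·m clockwise.
Reaction R at support B is upward at 7.94 m, arm 7.94 m → moment R × 7.94 counterclockwise.
Balancing moments: R × 7.94 = 6772, giving R = 853 N.

R_B ≈ 853 N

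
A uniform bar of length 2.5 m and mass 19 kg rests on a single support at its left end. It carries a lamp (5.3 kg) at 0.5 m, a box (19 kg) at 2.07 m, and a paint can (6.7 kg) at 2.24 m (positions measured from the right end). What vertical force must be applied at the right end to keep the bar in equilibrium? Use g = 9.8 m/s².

Sum moments about the left end (the unknown pivot reaction has zero arm there).
Beam weight: 19 × 9.8 = 186.2 N down at 1.25 m → arm 1.25 m, τ = 186.2 × 1.25 = 232.8 N·m clockwise.
Lamp: 5.3 × 9.8 = 51.94 N down at 0.5 m → arm 2 m, τ = 51.94 × 2 = 103.9 N·m clockwise.
Box: 19 × 9.8 = 186.2 N down at 2.07 m → arm 0.43 m, τ = 186.2 × 0.43 = 80.07 N·m clockwise.
Paint can: 6.7 × 9.8 = 65.66 N down at 2.24 m → arm 0.26 m, τ = 65.66 × 0.26 = 17.07 N·m clockwise.
Net moment of the loads = 433.8 N·m clockwise.
The upward force F acts at the right end, arm 2.5 m, giving F × 2.5 counterclockwise.
For rotational equilibrium, F × 2.5 = 433.8, so F = 433.8 / 2.5 = 174 N.

F ≈ 174 N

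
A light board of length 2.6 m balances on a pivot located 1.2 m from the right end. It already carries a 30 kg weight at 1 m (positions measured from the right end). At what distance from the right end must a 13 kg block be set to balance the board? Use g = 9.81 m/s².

Sum moments about the pivot (at 1.2 m from the right end) (the support reaction has zero arm there).
Weight: 30 × 9.81 = 294.3 N down at 1 m → arm 0.2 m, τ = 294.3 × 0.2 = 58.86 N·m clockwise.
Net moment of existing loads = 58.86 N·m clockwise.
The block weighs 13 × 9.81 = 127.5 N and must supply an equal counterclockwise moment, so its lever arm about the pivot is 58.86 / 127.5 = 0.462 m.
That puts it at 1.2 + 0.462 = 1.66 m from the right end.

x ≈ 1.66 m from the right end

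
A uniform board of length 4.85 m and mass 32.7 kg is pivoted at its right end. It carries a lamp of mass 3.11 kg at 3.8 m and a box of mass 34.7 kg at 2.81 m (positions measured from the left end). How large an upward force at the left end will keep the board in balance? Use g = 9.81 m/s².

Choose the right end as the axis so the unknown pivot reaction has zero arm there.
Beam weight: 32.7 × 9.81 = 320.8 N down at 2.425 m → arm 2.425 m, τ = 320.8 × 2.425 = 777.9 N·m counterclockwise.
Lamp: 3.11 × 9.81 = 30.51 N down at 3.8 m → arm 1.05 m, τ = 30.51 × 1.05 = 32.04 N·m counterclockwise.
Box: 34.7 × 9.81 = 340.4 N down at 2.81 m → arm 2.04 m, τ = 340.4 × 2.04 = 694.4 N·m counterclockwise.
Net moment of the loads = 1504 N·m counterclockwise.
The upward force F acts at the left end, arm 4.85 m, giving F × 4.85 clockwise.
Στ = 0 ⇒ F × 4.85 = 1504 ⇒ F = 1504 / 4.85 = 310 N.

F ≈ 310 N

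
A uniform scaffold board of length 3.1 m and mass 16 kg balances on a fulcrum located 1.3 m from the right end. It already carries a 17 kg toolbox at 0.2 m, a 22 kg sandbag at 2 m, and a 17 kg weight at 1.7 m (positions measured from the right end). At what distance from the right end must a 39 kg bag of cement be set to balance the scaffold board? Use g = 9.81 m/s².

x ≈ 1.11 m from the right end

Taking torques about the fulcrum (at 1.3 m from the right end):
Beam weight: 16 × 9.81 = 157 N down at 1.55 m → arm 0.25 m, τ = 157 × 0.25 = 39.25 N·m counterclockwise.
Toolbox: 17 × 9.81 = 166.8 N down at 0.2 m → arm 1.1 m, τ = 166.8 × 1.1 = 183.5 N·m clockwise.
Sandbag: 22 × 9.81 = 215.8 N down at 2 m → arm 0.7 m, τ = 215.8 × 0.7 = 151.1 N·m counterclockwise.
Weight: 17 × 9.81 = 166.8 N down at 1.7 m → arm 0.4 m, τ = 166.8 × 0.4 = 66.72 N·m counterclockwise.
Net moment of existing loads = 73.57 N·m counterclockwise.
The bag of cement weighs 39 × 9.81 = 382.6 N and must supply an equal clockwise moment, so its lever arm about the fulcrum is 73.57 / 382.6 = 0.192 m.
That puts it at 1.3 − 0.192 = 1.11 m from the right end.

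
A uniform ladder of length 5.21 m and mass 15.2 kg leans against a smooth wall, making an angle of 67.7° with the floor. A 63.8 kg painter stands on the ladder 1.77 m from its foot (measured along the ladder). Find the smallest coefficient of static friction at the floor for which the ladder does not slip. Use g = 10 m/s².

μ_min ≈ 0.152

Choose the foot of the ladder as the axis so the floor normal and friction both act there and drop out.
Ladder weight 15.2×10 = 152 N acts at 2.605 m along the ladder; its horizontal arm is 2.605·cos67.7° = 0.9885 m → τ = 150.3 N·m clockwise.
Painter: 63.8×10 = 638 N at 1.77 m → arm 0.6716 m → τ = 428.5 N·m clockwise.
Wall normal N acts horizontally at the top; its moment arm is the height L sinθ = 5.21·sin67.7° = 4.82 m, counterclockwise.
Setting net torque to zero: N × 4.82 = 578.8 → N = 120.1 N.
ΣFx = 0 ⇒ f = N_wall = 120.1 N. ΣFy = 0 ⇒ N_floor = 790 N.
μ_min = f / N_floor = 120.1 / 790 = 0.152.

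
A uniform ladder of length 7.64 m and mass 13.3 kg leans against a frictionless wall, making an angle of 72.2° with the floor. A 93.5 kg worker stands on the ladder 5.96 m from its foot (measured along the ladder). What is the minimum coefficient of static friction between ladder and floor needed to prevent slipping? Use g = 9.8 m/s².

μ_min ≈ 0.239

Choose the foot of the ladder as the axis so the floor normal and friction both act there and drop out.
Ladder weight 13.3×9.8 = 130.3 N acts at 3.82 m along the ladder; its horizontal arm is 3.82·cos72.2° = 1.168 m → τ = 152.2 N·m clockwise.
Worker: 93.5×9.8 = 916.3 N at 5.96 m → arm 1.822 m → τ = 1669 N·m clockwise.
Wall normal N acts horizontally at the top; its moment arm is the height L sinθ = 7.64·sin72.2° = 7.274 m, counterclockwise.
Setting net torque to zero: N × 7.274 = 1821 → N = 250.3 N.
ΣFx = 0 ⇒ f = N_wall = 250.3 N. ΣFy = 0 ⇒ N_floor = 1047 N.
μ_min = f / N_floor = 250.3 / 1047 = 0.239.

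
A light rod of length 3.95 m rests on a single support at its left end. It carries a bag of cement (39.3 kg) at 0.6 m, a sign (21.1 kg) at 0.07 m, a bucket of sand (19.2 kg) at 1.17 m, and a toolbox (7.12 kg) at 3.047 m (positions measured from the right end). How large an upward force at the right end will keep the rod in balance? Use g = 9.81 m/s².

Taking torques about the left end:
Bag of cement: 39.3 × 9.81 = 385.5 N down at 0.6 m → arm 3.35 m, τ = 385.5 × 3.35 = 1291 N·m clockwise.
Sign: 21.1 × 9.81 = 207 N down at 0.07 m → arm 3.88 m, τ = 207 × 3.88 = 803.2 N·m clockwise.
Bucket of sand: 19.2 × 9.81 = 188.4 N down at 1.17 m → arm 2.78 m, τ = 188.4 × 2.78 = 523.8 N·m clockwise.
Toolbox: 7.12 × 9.81 = 69.85 N down at 3.047 m → arm 0.903 m, τ = 69.85 × 0.903 = 63.07 N·m clockwise.
Net moment of the loads = 2681 N·m clockwise.
The upward force F acts at the right end, arm 3.95 m, giving F × 3.95 counterclockwise.
Στ = 0 ⇒ F × 3.95 = 2681 ⇒ F = 2681 / 3.95 = 679 N.

F ≈ 679 N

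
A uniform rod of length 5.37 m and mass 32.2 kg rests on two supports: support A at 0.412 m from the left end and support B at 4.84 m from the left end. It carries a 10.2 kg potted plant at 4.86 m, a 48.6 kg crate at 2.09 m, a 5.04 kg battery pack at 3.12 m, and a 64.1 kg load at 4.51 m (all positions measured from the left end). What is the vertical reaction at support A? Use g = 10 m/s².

Take moments about support B.
Beam weight: 32.2 × 10 = 322 N down at 2.685 m → arm 2.155 m, τ = 322 × 2.155 = 693.9 N·m counterclockwise.
Potted plant: 10.2 × 10 = 102 N down at 4.86 m → arm 0.02 m, τ = 102 × 0.02 = 2.04 N·m clockwise.
Crate: 48.6 × 10 = 486 N down at 2.09 m → arm 2.75 m, τ = 486 × 2.75 = 1336 N·m counterclockwise.
Battery pack: 5.04 × 10 = 50.4 N down at 3.12 m → arm 1.72 m, τ = 50.4 × 1.72 = 86.69 N·m counterclockwise.
Load: 64.1 × 10 = 641 N down at 4.51 m → arm 0.33 m, τ = 641 × 0.33 = 211.5 N·m counterclockwise.
Net load moment about support B = 2326 N·m counterclockwise.
Reaction R at support A is upward at 0.412 m, arm 4.428 m → moment R × 4.428 clockwise.
Balancing moments: R × 4.428 = 2326, giving R = 525 N.

R_A ≈ 525 N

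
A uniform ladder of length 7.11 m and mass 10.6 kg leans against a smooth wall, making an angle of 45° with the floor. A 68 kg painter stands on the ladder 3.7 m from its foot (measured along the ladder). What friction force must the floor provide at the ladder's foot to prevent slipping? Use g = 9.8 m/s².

Choose the foot of the ladder as the axis so the floor normal and friction both act there and drop out.
Ladder weight 10.6×9.8 = 103.9 N acts at 3.555 m along the ladder; its horizontal arm is 3.555·cos45° = 2.514 m → τ = 261.2 N·m clockwise.
Painter: 68×9.8 = 666.4 N at 3.7 m → arm 2.616 m → τ = 1743 N·m clockwise.
Wall normal N acts horizontally at the top; its moment arm is the height L sinθ = 7.11·sin45° = 5.028 m, counterclockwise.
Στ = 0 ⇒ N × 5.028 = 2004 ⇒ N = 399 N.
ΣFx = 0: friction at the foot balances the wall's push, so f = N_wall = 399 N.

f ≈ 399 N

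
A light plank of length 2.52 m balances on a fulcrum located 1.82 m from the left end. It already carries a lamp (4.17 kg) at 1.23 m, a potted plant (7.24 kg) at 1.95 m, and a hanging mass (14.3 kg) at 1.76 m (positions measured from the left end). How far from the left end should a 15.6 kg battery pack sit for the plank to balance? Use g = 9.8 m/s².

Taking torques about the fulcrum (at 1.82 m from the left end):
Lamp: 4.17 × 9.8 = 40.87 N down at 1.23 m → arm 0.59 m, τ = 40.87 × 0.59 = 24.11 N·m counterclockwise.
Potted plant: 7.24 × 9.8 = 70.95 N down at 1.95 m → arm 0.13 m, τ = 70.95 × 0.13 = 9.224 N·m clockwise.
Hanging mass: 14.3 × 9.8 = 140.1 N down at 1.76 m → arm 0.06 m, τ = 140.1 × 0.06 = 8.406 N·m counterclockwise.
Net moment of existing loads = 23.29 N·m counterclockwise.
The battery pack weighs 15.6 × 9.8 = 152.9 N and must supply an equal clockwise moment, so its lever arm about the fulcrum is 23.29 / 152.9 = 0.152 m.
That puts it at 1.82 + 0.152 = 1.97 m from the left end.

x ≈ 1.97 m from the left end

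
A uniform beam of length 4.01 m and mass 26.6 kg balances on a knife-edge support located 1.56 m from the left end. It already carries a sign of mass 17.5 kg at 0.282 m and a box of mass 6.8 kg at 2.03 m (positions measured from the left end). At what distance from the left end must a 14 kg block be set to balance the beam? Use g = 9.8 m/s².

x ≈ 2.08 m from the left end

About the knife-edge support (at 1.56 m from the left end):
Beam weight: 26.6 × 9.8 = 260.7 N down at 2.005 m → arm 0.445 m, τ = 260.7 × 0.445 = 116 N·m clockwise.
Sign: 17.5 × 9.8 = 171.5 N down at 0.282 m → arm 1.278 m, τ = 171.5 × 1.278 = 219.2 N·m counterclockwise.
Box: 6.8 × 9.8 = 66.64 N down at 2.03 m → arm 0.47 m, τ = 66.64 × 0.47 = 31.32 N·m clockwise.
Net moment of existing loads = 71.88 N·m counterclockwise.
The block weighs 14 × 9.8 = 137.2 N and must supply an equal clockwise moment, so its lever arm about the knife-edge support is 71.88 / 137.2 = 0.524 m.
That puts it at 1.56 + 0.524 = 2.08 m from the left end.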